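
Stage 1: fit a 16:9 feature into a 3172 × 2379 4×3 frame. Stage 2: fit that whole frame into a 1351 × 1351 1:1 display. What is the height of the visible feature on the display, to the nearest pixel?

16:9 in 3172×2379: fills the width, so the feature is 3172.00 × 1784.25.
Second fit — the 4×3 canvas into 1351×1351 spans the width: 1351.00 × 1013.25 (×0.4259 from 3172×2379).
Applying the same ×0.4259: 1784.25 → 759.94.

760 px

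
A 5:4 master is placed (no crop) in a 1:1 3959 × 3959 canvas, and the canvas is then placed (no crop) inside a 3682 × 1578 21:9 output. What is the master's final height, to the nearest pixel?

5:4 in 3959×3959: fills the width, so the master is 3959.00 × 3167.20.
The 1:1 canvas is height-limited in 3682×1578, giving 1578.00 × 1578.00; scale factor 0.3986.
The master scales with it: height 3167.20 × 0.3986 ≈ 1262.40.

1262 px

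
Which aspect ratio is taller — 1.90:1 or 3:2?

3:2

1.9 and 3:2 = 1.5; 1.9 > 1.5. The smaller width-to-height ratio is the taller frame.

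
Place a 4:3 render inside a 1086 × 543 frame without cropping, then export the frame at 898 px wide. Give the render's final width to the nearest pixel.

599 px

In the 1086×543 frame the render fills the height: width = 543 × 4/3 ≈ 724.00 px.
The frame scales by 898/1086 = 0.8269; 724.00 × 0.8269 ≈ 598.67 px.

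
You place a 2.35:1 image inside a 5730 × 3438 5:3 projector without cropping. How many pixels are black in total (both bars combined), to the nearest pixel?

Since 2.350 > 1.667, the image is width-limited.
That makes the image 2438.2979 px tall (5730 / 2.350).
3438 − 2438.2979 = 999.7021 px of bars.
That's 999.7021 × 5730 ≈ 5728293 black pixels.

5728293 pixels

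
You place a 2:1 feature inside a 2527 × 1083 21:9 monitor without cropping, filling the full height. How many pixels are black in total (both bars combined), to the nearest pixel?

390963 pixels

That makes the image 2166.0000 px wide (1083 × 2/1).
Black = 2527 − 2166.0000 = 361.0000 px.
Bar area = 361.0000 × 1083 ≈ 390963 px.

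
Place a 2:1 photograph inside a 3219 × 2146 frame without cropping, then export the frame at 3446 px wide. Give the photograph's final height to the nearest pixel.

1723 px

Fitted into 3219×2146, the photograph spans the width; its height is 3219 × 1/2 ≈ 1609.50 px.
Scaling 3219 → 3446 is ×1.0705, so the height becomes 1609.50 × 1.0705 ≈ 1723.00 px.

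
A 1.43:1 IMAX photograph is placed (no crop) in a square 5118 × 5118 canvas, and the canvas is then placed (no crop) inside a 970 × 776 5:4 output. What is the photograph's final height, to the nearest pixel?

Inside the 5118×5118 canvas the photograph is width-limited at 5118.00 × 3579.02.
The square canvas is height-limited in 970×776, giving 776.00 × 776.00; scale factor 0.1516.
Applying the same ×0.1516: 3579.02 → 542.66.

543 px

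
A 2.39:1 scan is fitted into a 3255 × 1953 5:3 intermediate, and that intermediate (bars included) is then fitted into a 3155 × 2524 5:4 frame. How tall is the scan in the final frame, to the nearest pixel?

Inside the 3255×1953 canvas the scan is width-limited at 3255.00 × 1361.92.
The 5:3 canvas is width-limited in 3155×2524, giving 3155.00 × 1893.00; scale factor 0.9693.
The scan scales with it: height 1361.92 × 0.9693 ≈ 1320.08.

1320 px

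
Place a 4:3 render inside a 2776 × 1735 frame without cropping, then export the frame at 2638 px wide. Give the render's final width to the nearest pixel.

Fitted into 2776×1735, the render spans the height; its width is 1735 × 4/3 ≈ 2313.33 px.
Scaling 2776 → 2638 is ×0.9503, so the width becomes 2313.33 × 0.9503 ≈ 2198.33 px.

2198 px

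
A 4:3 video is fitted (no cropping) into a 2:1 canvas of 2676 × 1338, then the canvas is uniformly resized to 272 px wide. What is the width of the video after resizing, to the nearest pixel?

At 2676×1338 the video is height-limited, so width = 1338 × 4/3 ≈ 1784.00 px.
Resizing to 272 px wide multiplies everything by 0.1016: 1784.00 → 181.33 px.

181 px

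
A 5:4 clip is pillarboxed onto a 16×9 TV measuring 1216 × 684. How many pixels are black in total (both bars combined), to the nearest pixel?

Since 1.250 < 1.778, the clip is height-limited.
Content width = 684 × 5/4 ≈ 855.0000 px.
1216 − 855.0000 = 361.0000 px of bars.
Bar area = 361.0000 × 684 ≈ 246924 px.

246924 pixels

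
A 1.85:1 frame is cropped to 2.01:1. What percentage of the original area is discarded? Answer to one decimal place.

8.0%

Going from 1.85:1 to 2.01:1 means cutting height while keeping width.
Fraction kept = (1.850)/(2.010) ≈ 92.04%, so 7.96% is lost.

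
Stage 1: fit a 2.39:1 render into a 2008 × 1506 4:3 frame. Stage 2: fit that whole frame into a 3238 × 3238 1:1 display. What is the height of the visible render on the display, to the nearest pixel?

1355 px

2.39:1 in 2008×1506: fills the width, so the render is 2008.00 × 840.17.
The 4:3 canvas is width-limited in 3238×3238, giving 3238.00 × 2428.50; scale factor 1.6125.
So the render's height is 840.17 × 1.6125 ≈ 1354.81.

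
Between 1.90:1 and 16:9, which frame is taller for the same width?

16:9

1.9 and 16:9 = 1.778; 1.9 > 1.778. The smaller width-to-height ratio is the taller frame.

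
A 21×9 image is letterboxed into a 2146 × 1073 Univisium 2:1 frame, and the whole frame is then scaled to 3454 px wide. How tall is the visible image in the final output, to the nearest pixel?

1480 px

In the 2146×1073 frame the image fills the width: height = 2146 × 9/21 ≈ 919.71 px.
Scaling 2146 → 3454 is ×1.6095, so the height becomes 919.71 × 1.6095 ≈ 1480.29 px.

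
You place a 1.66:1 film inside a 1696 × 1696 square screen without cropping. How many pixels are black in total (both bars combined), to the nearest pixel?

1.66:1 is wider than square, so it spans the full width.
That makes the image 1021.6867 px tall (1696 / 1.660).
Leftover height: 1696 − 1021.6867 = 674.3133 px.
Bar area = 674.3133 × 1696 ≈ 1143635 px.

1143635 pixels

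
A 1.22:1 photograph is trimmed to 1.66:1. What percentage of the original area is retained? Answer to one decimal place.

1.66:1 is wider than 1.22:1, so the crop keeps the full width and trims the height.
Fraction kept = (1.220)/(1.660) ≈ 73.49%.

73.5%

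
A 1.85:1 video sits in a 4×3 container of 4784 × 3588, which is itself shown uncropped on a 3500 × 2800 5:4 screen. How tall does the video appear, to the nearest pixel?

1892 px

1.85:1 in 4784×3588: fills the width, so the video is 4784.00 × 2585.95.
4×3 in 3500×2800: fills the width, so the intermediate becomes 3500.00 × 2625.00 — a scale of ×0.7316.
The video scales with it: height 2585.95 × 0.7316 ≈ 1891.89.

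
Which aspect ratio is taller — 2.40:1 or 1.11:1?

2.4 and 1.11; 2.4 > 1.11. The smaller width-to-height ratio is the taller frame.

1.11:1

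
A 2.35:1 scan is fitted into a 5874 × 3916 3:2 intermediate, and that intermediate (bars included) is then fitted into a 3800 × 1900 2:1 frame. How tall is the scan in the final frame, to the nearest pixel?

Inside the 5874×3916 canvas the scan is width-limited at 5874.00 × 2499.57.
Second fit — the 3:2 canvas into 3800×1900 spans the height: 2850.00 × 1900.00 (×0.4852 from 5874×3916).
Applying the same ×0.4852: 2499.57 → 1212.77.

1213 px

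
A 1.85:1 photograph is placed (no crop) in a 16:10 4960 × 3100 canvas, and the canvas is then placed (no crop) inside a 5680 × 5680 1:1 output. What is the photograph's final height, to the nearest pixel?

3070 px

Inside the 4960×3100 canvas the photograph is width-limited at 4960.00 × 2681.08.
16:10 in 5680×5680: fills the width, so the intermediate becomes 5680.00 × 3550.00 — a scale of ×1.1452.
So the photograph's height is 2681.08 × 1.1452 ≈ 3070.27.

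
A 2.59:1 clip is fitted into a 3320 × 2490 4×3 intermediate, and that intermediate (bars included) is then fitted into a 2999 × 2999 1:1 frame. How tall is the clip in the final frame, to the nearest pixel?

1158 px

First fit — 2.59:1 into 3320×2490 spans the width: 3320.00 × 1281.85.
The 4×3 canvas is width-limited in 2999×2999, giving 2999.00 × 2249.25; scale factor 0.9033.
The clip scales with it: height 1281.85 × 0.9033 ≈ 1157.92.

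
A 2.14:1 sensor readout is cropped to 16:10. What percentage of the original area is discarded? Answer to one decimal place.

25.2%

Going from 2.14:1 to 16:10 means cutting width while keeping height.
Area ratio = (1.600)/(2.140) = 74.77%; the remaining 25.23% is cropped out.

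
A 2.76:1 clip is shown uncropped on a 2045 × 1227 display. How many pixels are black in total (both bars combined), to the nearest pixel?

993989 pixels

2.76:1 (2.760) > 5:3 (1.667), so the clip fills the width.
Content height = 2045 / 2.760 ≈ 740.9420 px.
1227 − 740.9420 = 486.0580 px of bars.
Bar area = 486.0580 × 2045 ≈ 993989 px.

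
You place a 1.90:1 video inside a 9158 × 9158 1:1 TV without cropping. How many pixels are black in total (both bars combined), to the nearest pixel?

39727404 pixels

1.90:1 is wider than 1:1, so it spans the full width.
That makes the image 4820.0000 px tall (9158 / 1.900).
Leftover height: 9158 − 4820.0000 = 4338.0000 px.
Bar area = 4338.0000 × 9158 ≈ 39727404 px.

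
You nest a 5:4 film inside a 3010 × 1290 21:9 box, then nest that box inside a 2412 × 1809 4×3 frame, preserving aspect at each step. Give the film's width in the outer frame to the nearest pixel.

1292 px

Inside the 3010×1290 canvas the film is height-limited at 1612.50 × 1290.00.
21:9 in 2412×1809: fills the width, so the intermediate becomes 2412.00 × 1033.71 — a scale of ×0.8013.
The film scales with it: width 1612.50 × 0.8013 ≈ 1292.14.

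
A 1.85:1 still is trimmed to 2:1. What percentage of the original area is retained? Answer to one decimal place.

2:1 is wider than 1.85:1, so the crop keeps the full width and trims the height.
(1.850)/(2.000) ≈ 0.925 of the area survives.

92.5%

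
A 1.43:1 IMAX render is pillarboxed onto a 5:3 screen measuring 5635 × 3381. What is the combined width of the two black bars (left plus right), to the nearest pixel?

1.43:1 IMAX is narrower than 5:3, so it spans the full height.
Content width = 3381 × 1.430 ≈ 4834.83 px.
Black = 5635 − 4834.83 = 800.17 px.

800 px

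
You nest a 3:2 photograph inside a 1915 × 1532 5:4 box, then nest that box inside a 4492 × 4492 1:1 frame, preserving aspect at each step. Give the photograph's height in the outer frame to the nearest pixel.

First fit — 3:2 into 1915×1532 spans the width: 1915.00 × 1276.67.
The 5:4 canvas is width-limited in 4492×4492, giving 4492.00 × 3593.60; scale factor 2.3457.
Applying the same ×2.3457: 1276.67 → 2994.67.

2995 px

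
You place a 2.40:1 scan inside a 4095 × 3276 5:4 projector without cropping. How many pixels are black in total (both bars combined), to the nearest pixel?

Since 2.400 > 1.250, the scan is width-limited.
That makes the image 1706.2500 px tall (4095 / 2.400).
3276 − 1706.2500 = 1569.7500 px of bars.
That's 1569.7500 × 4095 ≈ 6428126 black pixels.

6428126 pixels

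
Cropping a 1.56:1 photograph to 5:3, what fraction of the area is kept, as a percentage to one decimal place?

The width stays; only height is cut (since 5:3 is wider than 1.56:1).
(1.560)/(1.667) ≈ 0.936 of the area survives.

93.6%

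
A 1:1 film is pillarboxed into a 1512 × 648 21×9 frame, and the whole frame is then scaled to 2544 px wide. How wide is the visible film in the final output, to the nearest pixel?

At 1512×648 the film is height-limited, so width = 648 × 1/1 ≈ 648.00 px.
The frame scales by 2544/1512 = 1.6825; 648.00 × 1.6825 ≈ 1090.29 px.

1090 px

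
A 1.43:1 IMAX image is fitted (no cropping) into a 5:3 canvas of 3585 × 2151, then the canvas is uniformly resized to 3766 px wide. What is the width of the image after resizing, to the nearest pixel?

3231 px

In the 3585×2151 frame the image fills the height: width = 2151 × 1.430 ≈ 3075.93 px.
Resizing to 3766 px wide multiplies everything by 1.0505: 3075.93 → 3231.23 px.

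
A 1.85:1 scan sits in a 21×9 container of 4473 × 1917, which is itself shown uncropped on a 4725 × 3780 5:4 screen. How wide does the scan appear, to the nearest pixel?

3746 px

1.85:1 in 4473×1917: fills the height, so the scan is 3546.45 × 1917.00.
The 21×9 canvas is width-limited in 4725×3780, giving 4725.00 × 2025.00; scale factor 1.0563.
The scan scales with it: width 3546.45 × 1.0563 ≈ 3746.25.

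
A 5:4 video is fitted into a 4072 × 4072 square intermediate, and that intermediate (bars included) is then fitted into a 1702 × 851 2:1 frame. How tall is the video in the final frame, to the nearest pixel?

First fit — 5:4 into 4072×4072 spans the width: 4072.00 × 3257.60.
Second fit — the square canvas into 1702×851 spans the height: 851.00 × 851.00 (×0.2090 from 4072×4072).
The video scales with it: height 3257.60 × 0.2090 ≈ 680.80.

681 px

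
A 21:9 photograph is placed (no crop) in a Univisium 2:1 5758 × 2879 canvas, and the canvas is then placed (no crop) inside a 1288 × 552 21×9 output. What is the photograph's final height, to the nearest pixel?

473 px

Inside the 5758×2879 canvas the photograph is width-limited at 5758.00 × 2467.71.
Second fit — the Univisium 2:1 canvas into 1288×552 spans the height: 1104.00 × 552.00 (×0.1917 from 5758×2879).
The photograph scales with it: height 2467.71 × 0.1917 ≈ 473.14.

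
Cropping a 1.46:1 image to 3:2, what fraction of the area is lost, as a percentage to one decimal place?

2.7%

3:2 is wider than 1.46:1, so the crop keeps the full width and trims the height.
(1.460)/(1.500) ≈ 0.973 of the area survives, leaving 2.67% discarded.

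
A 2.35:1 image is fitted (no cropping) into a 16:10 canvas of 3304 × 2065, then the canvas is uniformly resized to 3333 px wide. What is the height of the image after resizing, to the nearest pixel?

1418 px

At 3304×2065 the image is width-limited, so height = 3304 / 2.350 ≈ 1405.96 px.
Resizing to 3333 px wide multiplies everything by 1.0088: 1405.96 → 1418.30 px.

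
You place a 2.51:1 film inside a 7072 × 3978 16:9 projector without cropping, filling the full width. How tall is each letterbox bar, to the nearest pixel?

580 px

That makes the image 2817.53 px tall (7072 / 2.510).
Leftover height: 3978 − 2817.53 = 1160.47 px → 580.24 each side.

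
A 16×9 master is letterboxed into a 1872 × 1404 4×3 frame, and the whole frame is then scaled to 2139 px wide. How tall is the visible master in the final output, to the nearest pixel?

At 1872×1404 the master is width-limited, so height = 1872 × 9/16 ≈ 1053.00 px.
Resizing to 2139 px wide multiplies everything by 1.1426: 1053.00 → 1203.19 px.

1203 px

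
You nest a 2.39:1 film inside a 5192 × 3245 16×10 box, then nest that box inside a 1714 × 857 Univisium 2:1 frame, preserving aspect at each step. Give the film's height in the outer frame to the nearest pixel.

574 px

2.39:1 in 5192×3245: fills the width, so the film is 5192.00 × 2172.38.
Second fit — the 16×10 canvas into 1714×857 spans the height: 1371.20 × 857.00 (×0.2641 from 5192×3245).
Applying the same ×0.2641: 2172.38 → 573.72.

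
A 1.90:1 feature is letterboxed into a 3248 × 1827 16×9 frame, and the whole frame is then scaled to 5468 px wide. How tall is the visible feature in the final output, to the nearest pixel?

2878 px

Fitted into 3248×1827, the feature spans the width; its height is 3248 / 1.900 ≈ 1709.47 px.
Resizing to 5468 px wide multiplies everything by 1.6835: 1709.47 → 2877.89 px.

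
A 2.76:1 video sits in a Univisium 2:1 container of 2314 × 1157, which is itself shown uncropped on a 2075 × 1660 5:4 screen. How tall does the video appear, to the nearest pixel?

752 px

First fit — 2.76:1 into 2314×1157 spans the width: 2314.00 × 838.41.
Second fit — the Univisium 2:1 canvas into 2075×1660 spans the width: 2075.00 × 1037.50 (×0.8967 from 2314×1157).
Applying the same ×0.8967: 838.41 → 751.81.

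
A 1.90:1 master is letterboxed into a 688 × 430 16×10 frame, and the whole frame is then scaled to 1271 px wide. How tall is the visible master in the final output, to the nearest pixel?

669 px

Fitted into 688×430, the master spans the width; its height is 688 / 1.900 ≈ 362.11 px.
The frame scales by 1271/688 = 1.8474; 362.11 × 1.8474 ≈ 668.95 px.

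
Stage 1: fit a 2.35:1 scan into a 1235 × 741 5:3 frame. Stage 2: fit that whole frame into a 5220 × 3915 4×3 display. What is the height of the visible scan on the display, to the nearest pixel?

First fit — 2.35:1 into 1235×741 spans the width: 1235.00 × 525.53.
Second fit — the 5:3 canvas into 5220×3915 spans the width: 5220.00 × 3132.00 (×4.2267 from 1235×741).
So the scan's height is 525.53 × 4.2267 ≈ 2221.28.

2221 px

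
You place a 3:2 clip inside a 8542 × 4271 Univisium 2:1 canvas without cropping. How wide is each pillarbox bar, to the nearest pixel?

1068 px

3:2 (1.500) < Univisium 2:1 (2.000), so the clip fills the height.
That makes the image 6406.50 px wide (4271 × 3/2).
Leftover width: 8542 − 6406.50 = 2135.50 px → 1067.75 each side.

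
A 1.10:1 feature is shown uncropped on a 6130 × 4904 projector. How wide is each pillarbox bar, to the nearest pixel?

1.10:1 is narrower than 5:4, so it spans the full height.
That makes the image 5394.40 px wide (4904 × 1.100).
Black = 6130 − 5394.40 = 735.60 px, or 367.80 per bar.

368 px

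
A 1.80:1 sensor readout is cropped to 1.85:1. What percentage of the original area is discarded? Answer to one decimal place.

1.85:1 is wider than 1.80:1, so the crop keeps the full width and trims the height.
Fraction kept = (1.800)/(1.850) ≈ 97.30%, so 2.70% is lost.

2.7%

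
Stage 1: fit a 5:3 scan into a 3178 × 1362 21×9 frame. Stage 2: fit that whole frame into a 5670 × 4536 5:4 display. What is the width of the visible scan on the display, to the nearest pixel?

4050 px

First fit — 5:3 into 3178×1362 spans the height: 2270.00 × 1362.00.
The 21×9 canvas is width-limited in 5670×4536, giving 5670.00 × 2430.00; scale factor 1.7841.
So the scan's width is 2270.00 × 1.7841 ≈ 4050.00.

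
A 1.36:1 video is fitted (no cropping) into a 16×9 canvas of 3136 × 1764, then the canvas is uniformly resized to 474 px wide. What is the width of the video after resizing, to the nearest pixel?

In the 3136×1764 frame the video fills the height: width = 1764 × 1.360 ≈ 2399.04 px.
Scaling 3136 → 474 is ×0.1511, so the width becomes 2399.04 × 0.1511 ≈ 362.61 px.

363 px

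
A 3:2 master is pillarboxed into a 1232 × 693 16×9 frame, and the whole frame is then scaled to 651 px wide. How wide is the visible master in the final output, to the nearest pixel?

In the 1232×693 frame the master fills the height: width = 693 × 3/2 ≈ 1039.50 px.
Scaling 1232 → 651 is ×0.5284, so the width becomes 1039.50 × 0.5284 ≈ 549.28 px.

549 px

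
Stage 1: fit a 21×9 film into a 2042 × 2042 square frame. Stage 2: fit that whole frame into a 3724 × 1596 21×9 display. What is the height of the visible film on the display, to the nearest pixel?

684 px

Inside the 2042×2042 canvas the film is width-limited at 2042.00 × 875.14.
square in 3724×1596: fills the height, so the intermediate becomes 1596.00 × 1596.00 — a scale of ×0.7816.
The film scales with it: height 875.14 × 0.7816 ≈ 684.00.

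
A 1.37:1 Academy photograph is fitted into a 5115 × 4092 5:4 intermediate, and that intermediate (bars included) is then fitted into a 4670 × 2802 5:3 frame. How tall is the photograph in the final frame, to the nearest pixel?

1.37:1 Academy in 5115×4092: fills the width, so the photograph is 5115.00 × 3733.58.
The 5:4 canvas is height-limited in 4670×2802, giving 3502.50 × 2802.00; scale factor 0.6848.
The photograph scales with it: height 3733.58 × 0.6848 ≈ 2556.57.

2557 px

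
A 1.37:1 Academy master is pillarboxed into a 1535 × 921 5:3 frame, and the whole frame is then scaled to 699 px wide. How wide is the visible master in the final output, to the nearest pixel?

575 px

In the 1535×921 frame the master fills the height: width = 921 × 1.370 ≈ 1261.77 px.
The frame scales by 699/1535 = 0.4554; 1261.77 × 0.4554 ≈ 574.58 px.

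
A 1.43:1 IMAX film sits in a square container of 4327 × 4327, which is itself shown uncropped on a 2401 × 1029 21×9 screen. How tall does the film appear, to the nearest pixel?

1.43:1 IMAX in 4327×4327: fills the width, so the film is 4327.00 × 3025.87.
Second fit — the square canvas into 2401×1029 spans the height: 1029.00 × 1029.00 (×0.2378 from 4327×4327).
The film scales with it: height 3025.87 × 0.2378 ≈ 719.58.

720 px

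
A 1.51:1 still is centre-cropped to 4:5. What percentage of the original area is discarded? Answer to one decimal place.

The height stays; only width is cut (since 4:5 is narrower than 1.51:1).
Fraction kept = (0.800)/(1.510) ≈ 52.98%, so 47.02% is lost.

47.0%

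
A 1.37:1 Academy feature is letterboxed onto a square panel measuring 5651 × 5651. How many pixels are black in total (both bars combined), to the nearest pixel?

Since 1.370 > 1.000, the feature is width-limited.
The feature is 5651 / 1.370 ≈ 4124.8175 px tall.
Leftover height: 5651 − 4124.8175 = 1526.1825 px.
Across the 5651-px span: 1526.1825 × 5651 ≈ 8624457 px.

8624457 pixels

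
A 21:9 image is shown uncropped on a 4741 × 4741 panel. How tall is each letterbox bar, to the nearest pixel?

1355 px

21:9 (2.333) > 1:1 (1.000), so the image fills the width.
The image is 4741 × 9/21 ≈ 2031.86 px tall.
4741 − 2031.86 = 2709.14 px of bars (1354.57 each).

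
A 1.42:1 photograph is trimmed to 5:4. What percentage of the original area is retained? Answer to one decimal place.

88.0%

5:4 is narrower than 1.42:1, so the crop keeps the full height and trims the width.
Fraction kept = (1.250)/(1.420) ≈ 88.03%.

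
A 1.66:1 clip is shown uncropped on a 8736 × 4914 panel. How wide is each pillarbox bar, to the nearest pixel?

289 px

1.66:1 (1.660) < 16×9 (1.778), so the clip fills the height.
Content width = 4914 × 1.660 ≈ 8157.24 px.
8736 − 8157.24 = 578.76 px of bars (289.38 each).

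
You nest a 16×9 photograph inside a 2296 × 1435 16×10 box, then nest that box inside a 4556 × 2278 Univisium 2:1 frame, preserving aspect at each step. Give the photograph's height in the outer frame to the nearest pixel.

First fit — 16×9 into 2296×1435 spans the width: 2296.00 × 1291.50.
Second fit — the 16×10 canvas into 4556×2278 spans the height: 3644.80 × 2278.00 (×1.5875 from 2296×1435).
Applying the same ×1.5875: 1291.50 → 2050.20.

2050 px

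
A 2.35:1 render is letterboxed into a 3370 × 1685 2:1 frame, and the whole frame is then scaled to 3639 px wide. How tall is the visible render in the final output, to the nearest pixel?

At 3370×1685 the render is width-limited, so height = 3370 / 2.350 ≈ 1434.04 px.
Scaling 3370 → 3639 is ×1.0798, so the height becomes 1434.04 × 1.0798 ≈ 1548.51 px.

1549 px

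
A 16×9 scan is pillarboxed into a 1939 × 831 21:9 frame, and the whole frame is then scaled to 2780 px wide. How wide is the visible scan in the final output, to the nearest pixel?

2118 px

Fitted into 1939×831, the scan spans the height; its width is 831 × 16/9 ≈ 1477.33 px.
The frame scales by 2780/1939 = 1.4337; 1477.33 × 1.4337 ≈ 2118.10 px.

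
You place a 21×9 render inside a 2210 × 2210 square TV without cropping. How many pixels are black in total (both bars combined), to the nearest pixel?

2790914 pixels

Since 2.333 > 1.000, the render is width-limited.
Content height = 2210 × 9/21 ≈ 947.1429 px.
Leftover height: 2210 − 947.1429 = 1262.8571 px.
Across the 2210-px span: 1262.8571 × 2210 ≈ 2790914 px.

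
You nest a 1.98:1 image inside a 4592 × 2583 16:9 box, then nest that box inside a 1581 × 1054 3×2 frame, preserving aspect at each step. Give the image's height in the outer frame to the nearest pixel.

1.98:1 in 4592×2583: fills the width, so the image is 4592.00 × 2319.19.
The 16:9 canvas is width-limited in 1581×1054, giving 1581.00 × 889.31; scale factor 0.3443.
The image scales with it: height 2319.19 × 0.3443 ≈ 798.48.

798 px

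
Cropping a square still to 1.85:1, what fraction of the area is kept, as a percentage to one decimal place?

1.85:1 is wider than square, so the crop keeps the full width and trims the height.
(1.000)/(1.850) ≈ 0.541 of the area survives.

54.1%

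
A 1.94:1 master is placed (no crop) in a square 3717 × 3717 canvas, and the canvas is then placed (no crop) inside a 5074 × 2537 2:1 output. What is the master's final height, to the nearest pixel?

First fit — 1.94:1 into 3717×3717 spans the width: 3717.00 × 1915.98.
square in 5074×2537: fills the height, so the intermediate becomes 2537.00 × 2537.00 — a scale of ×0.6825.
The master scales with it: height 1915.98 × 0.6825 ≈ 1307.73.

1308 px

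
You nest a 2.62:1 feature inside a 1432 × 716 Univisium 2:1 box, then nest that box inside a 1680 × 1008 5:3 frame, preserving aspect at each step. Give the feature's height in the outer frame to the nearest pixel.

2.62:1 in 1432×716: fills the width, so the feature is 1432.00 × 546.56.
The Univisium 2:1 canvas is width-limited in 1680×1008, giving 1680.00 × 840.00; scale factor 1.1732.
So the feature's height is 546.56 × 1.1732 ≈ 641.22.

641 px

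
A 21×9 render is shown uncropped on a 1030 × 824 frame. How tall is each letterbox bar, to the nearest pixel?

191 px

21×9 is wider than 5:4, so it spans the full width.
The render is 1030 × 9/21 ≈ 441.43 px tall.
Leftover height: 824 − 441.43 = 382.57 px → 191.29 each side.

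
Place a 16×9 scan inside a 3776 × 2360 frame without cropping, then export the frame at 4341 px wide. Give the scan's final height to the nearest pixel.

Fitted into 3776×2360, the scan spans the width; its height is 3776 × 9/16 ≈ 2124.00 px.
The frame scales by 4341/3776 = 1.1496; 2124.00 × 1.1496 ≈ 2441.81 px.

2442 px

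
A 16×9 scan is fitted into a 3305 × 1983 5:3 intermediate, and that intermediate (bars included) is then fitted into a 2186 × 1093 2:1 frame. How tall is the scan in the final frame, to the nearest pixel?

1025 px

First fit — 16×9 into 3305×1983 spans the width: 3305.00 × 1859.06.
Second fit — the 5:3 canvas into 2186×1093 spans the height: 1821.67 × 1093.00 (×0.5512 from 3305×1983).
Applying the same ×0.5512: 1859.06 → 1024.69.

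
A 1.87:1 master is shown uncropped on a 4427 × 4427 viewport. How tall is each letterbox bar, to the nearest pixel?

1030 px

1.87:1 (1.870) > square (1.000), so the master fills the width.
Content height = 4427 / 1.870 ≈ 2367.38 px.
4427 − 2367.38 = 2059.62 px of bars (1029.81 each).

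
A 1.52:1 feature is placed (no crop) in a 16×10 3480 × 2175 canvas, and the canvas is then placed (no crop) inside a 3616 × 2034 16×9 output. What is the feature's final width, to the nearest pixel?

Inside the 3480×2175 canvas the feature is height-limited at 3306.00 × 2175.00.
Second fit — the 16×10 canvas into 3616×2034 spans the height: 3254.40 × 2034.00 (×0.9352 from 3480×2175).
Applying the same ×0.9352: 3306.00 → 3091.68.

3092 px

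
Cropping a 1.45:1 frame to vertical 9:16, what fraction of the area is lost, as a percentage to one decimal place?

vertical 9:16 is narrower than 1.45:1, so the crop keeps the full height and trims the width.
(0.562)/(1.450) ≈ 0.388 of the area survives, leaving 61.21% discarded.

61.2%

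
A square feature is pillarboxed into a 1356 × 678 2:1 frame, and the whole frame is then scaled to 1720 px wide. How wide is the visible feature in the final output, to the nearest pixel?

860 px

At 1356×678 the feature is height-limited, so width = 678 × 1/1 ≈ 678.00 px.
Resizing to 1720 px wide multiplies everything by 1.2684: 678.00 → 860.00 px.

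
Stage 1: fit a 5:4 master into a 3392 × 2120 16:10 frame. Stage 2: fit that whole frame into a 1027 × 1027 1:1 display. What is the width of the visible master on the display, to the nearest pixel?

802 px

5:4 in 3392×2120: fills the height, so the master is 2650.00 × 2120.00.
The 16:10 canvas is width-limited in 1027×1027, giving 1027.00 × 641.88; scale factor 0.3028.
So the master's width is 2650.00 × 0.3028 ≈ 802.34.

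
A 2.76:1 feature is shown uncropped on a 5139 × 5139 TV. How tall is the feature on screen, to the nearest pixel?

1862 px

Since 2.760 > 1.000, the feature is width-limited.
The feature is 5139 / 2.760 ≈ 1861.96 px tall.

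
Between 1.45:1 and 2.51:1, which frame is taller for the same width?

1.45:1

1.45 and 2.51; 2.51 > 1.45. The smaller width-to-height ratio is the taller frame.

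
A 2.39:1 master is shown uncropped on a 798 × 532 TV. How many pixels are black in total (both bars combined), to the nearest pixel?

2.39:1 (2.390) > 3×2 (1.500), so the master fills the width.
The master is 798 / 2.390 ≈ 333.8912 px tall.
532 − 333.8912 = 198.1088 px of bars.
Across the 798-px span: 198.1088 × 798 ≈ 158091 px.

158091 pixels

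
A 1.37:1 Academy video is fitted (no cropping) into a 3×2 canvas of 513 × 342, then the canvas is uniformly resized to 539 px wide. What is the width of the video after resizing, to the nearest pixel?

492 px

Fitted into 513×342, the video spans the height; its width is 342 × 1.370 ≈ 468.54 px.
The frame scales by 539/513 = 1.0507; 468.54 × 1.0507 ≈ 492.29 px.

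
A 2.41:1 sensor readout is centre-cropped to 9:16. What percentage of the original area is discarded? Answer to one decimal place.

76.7%

9:16 is narrower than 2.41:1, so the crop keeps the full height and trims the width.
Fraction kept = (0.562)/(2.410) ≈ 23.34%, so 76.66% is lost.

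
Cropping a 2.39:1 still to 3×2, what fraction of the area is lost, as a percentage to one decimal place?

37.2%

The height stays; only width is cut (since 3×2 is narrower than 2.39:1).
(1.500)/(2.390) ≈ 0.628 of the area survives, leaving 37.24% discarded.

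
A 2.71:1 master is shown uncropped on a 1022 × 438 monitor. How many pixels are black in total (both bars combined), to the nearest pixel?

2.71:1 (2.710) > 21×9 (2.333), so the master fills the width.
Content height = 1022 / 2.710 ≈ 377.1218 px.
Leftover height: 438 − 377.1218 = 60.8782 px.
Bar area = 60.8782 × 1022 ≈ 62218 px.

62218 pixels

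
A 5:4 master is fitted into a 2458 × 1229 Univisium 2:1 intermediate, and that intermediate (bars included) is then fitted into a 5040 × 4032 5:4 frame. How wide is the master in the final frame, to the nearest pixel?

First fit — 5:4 into 2458×1229 spans the height: 1536.25 × 1229.00.
Second fit — the Univisium 2:1 canvas into 5040×4032 spans the width: 5040.00 × 2520.00 (×2.0504 from 2458×1229).
So the master's width is 1536.25 × 2.0504 ≈ 3150.00.

3150 px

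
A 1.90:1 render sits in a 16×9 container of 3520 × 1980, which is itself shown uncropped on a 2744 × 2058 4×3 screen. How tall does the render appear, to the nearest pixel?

1444 px

1.90:1 in 3520×1980: fills the width, so the render is 3520.00 × 1852.63.
16×9 in 2744×2058: fills the width, so the intermediate becomes 2744.00 × 1543.50 — a scale of ×0.7795.
So the render's height is 1852.63 × 0.7795 ≈ 1444.21.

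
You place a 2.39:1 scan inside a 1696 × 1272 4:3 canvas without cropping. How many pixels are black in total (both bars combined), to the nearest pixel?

953791 pixels

Since 2.390 > 1.333, the scan is width-limited.
The scan is 1696 / 2.390 ≈ 709.6234 px tall.
Leftover height: 1272 − 709.6234 = 562.3766 px.
Across the 1696-px span: 562.3766 × 1696 ≈ 953791 px.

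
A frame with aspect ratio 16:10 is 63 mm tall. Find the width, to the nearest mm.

101 mm

Width = 63·16/10 = 100.80.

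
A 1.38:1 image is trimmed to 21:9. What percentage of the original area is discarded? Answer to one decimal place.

40.9%

Going from 1.38:1 to 21:9 means cutting height while keeping width.
(1.380)/(2.333) ≈ 0.591 of the area survives, leaving 40.86% discarded.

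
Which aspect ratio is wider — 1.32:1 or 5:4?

1.32 and 5:4 = 1.25; 1.32 > 1.25.

1.32:1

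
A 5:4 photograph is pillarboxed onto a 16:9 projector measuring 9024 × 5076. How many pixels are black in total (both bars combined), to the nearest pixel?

13598604 pixels

5:4 (1.250) < 16:9 (1.778), so the photograph fills the height.
That makes the image 6345.0000 px wide (5076 × 5/4).
Black = 9024 − 6345.0000 = 2679.0000 px.
Bar area = 2679.0000 × 5076 ≈ 13598604 px.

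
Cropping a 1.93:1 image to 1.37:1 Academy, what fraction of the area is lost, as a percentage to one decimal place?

29.0%

The height stays; only width is cut (since 1.37:1 Academy is narrower than 1.93:1).
Area ratio = (1.370)/(1.930) = 70.98%; the remaining 29.02% is cropped out.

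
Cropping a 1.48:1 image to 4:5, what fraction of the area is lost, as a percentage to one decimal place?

45.9%

The height stays; only width is cut (since 4:5 is narrower than 1.48:1).
Area ratio = (0.800)/(1.480) = 54.05%; the remaining 45.95% is cropped out.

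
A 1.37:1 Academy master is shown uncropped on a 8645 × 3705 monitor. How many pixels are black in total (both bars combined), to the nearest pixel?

13223701 pixels

1.37:1 Academy is narrower than 21:9, so it spans the full height.
Content width = 3705 × 1.370 ≈ 5075.8500 px.
Black = 8645 − 5075.8500 = 3569.1500 px.
That's 3569.1500 × 3705 ≈ 13223701 black pixels.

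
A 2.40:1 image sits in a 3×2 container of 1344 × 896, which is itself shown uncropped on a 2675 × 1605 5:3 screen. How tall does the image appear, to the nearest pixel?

1003 px

First fit — 2.40:1 into 1344×896 spans the width: 1344.00 × 560.00.
3×2 in 2675×1605: fills the height, so the intermediate becomes 2407.50 × 1605.00 — a scale of ×1.7913.
So the image's height is 560.00 × 1.7913 ≈ 1003.12.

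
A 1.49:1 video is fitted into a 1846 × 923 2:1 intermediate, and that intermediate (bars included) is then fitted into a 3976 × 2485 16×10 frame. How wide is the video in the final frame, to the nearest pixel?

Inside the 1846×923 canvas the video is height-limited at 1375.27 × 923.00.
Second fit — the 2:1 canvas into 3976×2485 spans the width: 3976.00 × 1988.00 (×2.1538 from 1846×923).
So the video's width is 1375.27 × 2.1538 ≈ 2962.12.

2962 px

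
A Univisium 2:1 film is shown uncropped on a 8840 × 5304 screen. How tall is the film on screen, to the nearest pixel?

4420 px

Univisium 2:1 (2.000) > 5:3 (1.667), so the film fills the width.
The film is 8840 × 1/2 ≈ 4420.00 px tall.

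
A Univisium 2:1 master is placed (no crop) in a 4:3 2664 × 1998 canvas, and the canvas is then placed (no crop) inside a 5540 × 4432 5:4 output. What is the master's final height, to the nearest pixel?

First fit — Univisium 2:1 into 2664×1998 spans the width: 2664.00 × 1332.00.
4:3 in 5540×4432: fills the width, so the intermediate becomes 5540.00 × 4155.00 — a scale of ×2.0796.
Applying the same ×2.0796: 1332.00 → 2770.00.

2770 px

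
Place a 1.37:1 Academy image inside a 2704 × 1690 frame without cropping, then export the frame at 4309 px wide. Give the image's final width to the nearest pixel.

3690 px

Fitted into 2704×1690, the image spans the height; its width is 1690 × 1.370 ≈ 2315.30 px.
The frame scales by 4309/2704 = 1.5936; 2315.30 × 1.5936 ≈ 3689.58 px.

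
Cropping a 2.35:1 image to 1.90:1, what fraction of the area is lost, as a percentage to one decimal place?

Going from 2.35:1 to 1.90:1 means cutting width while keeping height.
(1.900)/(2.350) ≈ 0.809 of the area survives, leaving 19.15% discarded.

19.1%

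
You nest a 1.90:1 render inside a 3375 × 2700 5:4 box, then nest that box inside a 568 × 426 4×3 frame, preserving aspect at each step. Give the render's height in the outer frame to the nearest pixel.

280 px

1.90:1 in 3375×2700: fills the width, so the render is 3375.00 × 1776.32.
5:4 in 568×426: fills the height, so the intermediate becomes 532.50 × 426.00 — a scale of ×0.1578.
Applying the same ×0.1578: 1776.32 → 280.26.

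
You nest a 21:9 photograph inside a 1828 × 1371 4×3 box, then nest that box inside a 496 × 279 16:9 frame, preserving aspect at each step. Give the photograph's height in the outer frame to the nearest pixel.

First fit — 21:9 into 1828×1371 spans the width: 1828.00 × 783.43.
4×3 in 496×279: fills the height, so the intermediate becomes 372.00 × 279.00 — a scale of ×0.2035.
So the photograph's height is 783.43 × 0.2035 ≈ 159.43.

159 px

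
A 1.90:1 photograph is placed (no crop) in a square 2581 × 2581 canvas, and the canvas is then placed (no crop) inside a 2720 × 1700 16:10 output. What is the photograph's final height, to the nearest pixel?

895 px

Inside the 2581×2581 canvas the photograph is width-limited at 2581.00 × 1358.42.
square in 2720×1700: fills the height, so the intermediate becomes 1700.00 × 1700.00 — a scale of ×0.6587.
So the photograph's height is 1358.42 × 0.6587 ≈ 894.74.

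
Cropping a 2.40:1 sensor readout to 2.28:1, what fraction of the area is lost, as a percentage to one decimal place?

5.0%

The height stays; only width is cut (since 2.28:1 is narrower than 2.40:1).
Fraction kept = (2.280)/(2.400) ≈ 95.00%, so 5.00% is lost.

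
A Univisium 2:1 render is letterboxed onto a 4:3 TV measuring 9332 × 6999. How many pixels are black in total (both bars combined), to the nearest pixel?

Univisium 2:1 (2.000) > 4:3 (1.333), so the render fills the width.
That makes the image 4666.0000 px tall (9332 × 1/2).
Leftover height: 6999 − 4666.0000 = 2333.0000 px.
Bar area = 2333.0000 × 9332 ≈ 21771556 px.

21771556 pixels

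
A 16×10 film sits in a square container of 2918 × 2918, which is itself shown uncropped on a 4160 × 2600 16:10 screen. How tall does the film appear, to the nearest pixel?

1625 px

Inside the 2918×2918 canvas the film is width-limited at 2918.00 × 1823.75.
The square canvas is height-limited in 4160×2600, giving 2600.00 × 2600.00; scale factor 0.8910.
So the film's height is 1823.75 × 0.8910 ≈ 1625.00.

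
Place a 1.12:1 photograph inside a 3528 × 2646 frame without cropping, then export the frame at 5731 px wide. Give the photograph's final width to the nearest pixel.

4814 px

Fitted into 3528×2646, the photograph spans the height; its width is 2646 × 1.120 ≈ 2963.52 px.
Scaling 3528 → 5731 is ×1.6244, so the width becomes 2963.52 × 1.6244 ≈ 4814.04 px.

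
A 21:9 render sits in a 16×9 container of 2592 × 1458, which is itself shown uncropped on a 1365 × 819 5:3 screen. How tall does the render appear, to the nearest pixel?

21:9 in 2592×1458: fills the width, so the render is 2592.00 × 1110.86.
The 16×9 canvas is width-limited in 1365×819, giving 1365.00 × 767.81; scale factor 0.5266.
So the render's height is 1110.86 × 0.5266 ≈ 585.00.

585 px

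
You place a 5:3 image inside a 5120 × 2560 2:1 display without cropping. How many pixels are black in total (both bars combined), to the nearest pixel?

2184533 pixels

5:3 (1.667) < 2:1 (2.000), so the image fills the height.
The image is 2560 × 5/3 ≈ 4266.6667 px wide.
Leftover width: 5120 − 4266.6667 = 853.3333 px.
Bar area = 853.3333 × 2560 ≈ 2184533 px.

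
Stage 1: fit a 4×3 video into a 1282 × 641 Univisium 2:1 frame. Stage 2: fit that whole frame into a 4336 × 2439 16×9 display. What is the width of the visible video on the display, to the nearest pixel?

First fit — 4×3 into 1282×641 spans the height: 854.67 × 641.00.
The Univisium 2:1 canvas is width-limited in 4336×2439, giving 4336.00 × 2168.00; scale factor 3.3822.
So the video's width is 854.67 × 3.3822 ≈ 2890.67.

2891 px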